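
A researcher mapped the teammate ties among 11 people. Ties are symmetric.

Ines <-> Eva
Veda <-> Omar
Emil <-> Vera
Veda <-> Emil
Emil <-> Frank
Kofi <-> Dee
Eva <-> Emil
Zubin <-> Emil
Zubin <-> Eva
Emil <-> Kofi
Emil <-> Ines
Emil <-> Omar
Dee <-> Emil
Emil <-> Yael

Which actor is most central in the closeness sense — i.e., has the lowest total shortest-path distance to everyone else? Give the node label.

Farness (sum of distances to all others) for each node — Dee:18, Emil:10, Eva:17, Frank:19, Ines:18, Kofi:18, Omar:18, Veda:18, Vera:19, Yael:19, Zubin:18.
The smallest farness is 10, for Emil, so Emil has the highest closeness.

Emil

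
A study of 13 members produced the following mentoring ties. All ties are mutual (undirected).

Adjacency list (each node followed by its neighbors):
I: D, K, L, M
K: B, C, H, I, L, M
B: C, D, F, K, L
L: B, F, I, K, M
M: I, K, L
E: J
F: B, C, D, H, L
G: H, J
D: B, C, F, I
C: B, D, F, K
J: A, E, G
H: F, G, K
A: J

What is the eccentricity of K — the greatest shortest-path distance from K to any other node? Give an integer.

4

Distances from K: A:4, B:1, C:1, D:2, E:4, F:2, G:2, H:1, I:1, J:3, L:1, M:1.
The largest is 4 (to E and A), so the eccentricity of K is 4.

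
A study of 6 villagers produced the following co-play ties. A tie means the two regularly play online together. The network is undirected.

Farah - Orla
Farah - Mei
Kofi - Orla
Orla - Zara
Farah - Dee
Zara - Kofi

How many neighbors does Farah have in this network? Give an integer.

3

Farah is directly tied to Dee, Mei, and Orla. That is 3 neighbors, so the degree of Farah is 3.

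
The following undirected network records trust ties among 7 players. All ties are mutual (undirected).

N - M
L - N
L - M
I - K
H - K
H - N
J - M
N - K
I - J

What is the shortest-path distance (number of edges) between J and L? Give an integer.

One shortest route is J – M – L, which uses 2 edges, and J and L are not directly tied, so nothing shorter exists. So d(J,L) = 2.

2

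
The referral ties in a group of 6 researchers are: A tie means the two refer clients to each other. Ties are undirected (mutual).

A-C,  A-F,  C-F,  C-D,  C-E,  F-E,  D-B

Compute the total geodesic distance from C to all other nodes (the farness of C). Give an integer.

Distances from C: A:1, B:2, D:1, E:1, F:1.
Sum = 1 + 2 + 1 + 1 + 1 = 6.

6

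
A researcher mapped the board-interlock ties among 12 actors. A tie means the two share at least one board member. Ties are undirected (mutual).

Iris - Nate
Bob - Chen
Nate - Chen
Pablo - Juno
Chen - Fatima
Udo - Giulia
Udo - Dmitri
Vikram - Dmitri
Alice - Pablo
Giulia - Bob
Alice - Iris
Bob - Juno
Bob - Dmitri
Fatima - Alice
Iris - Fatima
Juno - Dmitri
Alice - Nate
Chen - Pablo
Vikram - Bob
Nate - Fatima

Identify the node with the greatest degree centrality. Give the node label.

Bob

Degrees — Alice:4, Bob:5, Chen:4, Dmitri:4, Fatima:4, Giulia:2, Iris:3, Juno:3, Nate:4, Pablo:3, Udo:2, Vikram:2.
The maximum is 5, attained only by Bob.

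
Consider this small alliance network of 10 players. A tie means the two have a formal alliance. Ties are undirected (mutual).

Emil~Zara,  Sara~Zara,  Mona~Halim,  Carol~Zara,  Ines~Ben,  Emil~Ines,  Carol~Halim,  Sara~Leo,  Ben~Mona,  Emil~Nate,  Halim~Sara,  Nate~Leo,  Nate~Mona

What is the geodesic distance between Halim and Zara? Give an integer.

One shortest route is Halim – Carol – Zara, which uses 2 edges, and Halim and Zara are not directly tied, so nothing shorter exists. So d(Halim,Zara) = 2.

2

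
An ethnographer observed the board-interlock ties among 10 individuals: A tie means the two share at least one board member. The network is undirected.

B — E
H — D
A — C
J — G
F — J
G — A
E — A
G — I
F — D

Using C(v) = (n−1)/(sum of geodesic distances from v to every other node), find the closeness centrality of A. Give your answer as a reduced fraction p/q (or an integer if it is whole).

Distances from A: B:2, C:1, D:4, E:1, F:3, G:1, H:5, I:2, J:2. Sum = 21.
n = 10, so closeness = 9/21 = 3/7.

3/7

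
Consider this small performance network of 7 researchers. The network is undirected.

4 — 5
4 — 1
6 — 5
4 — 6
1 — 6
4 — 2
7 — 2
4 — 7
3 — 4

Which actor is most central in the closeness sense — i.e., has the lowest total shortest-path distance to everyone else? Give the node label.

Farness (sum of distances to all others) for each node — 1:10, 2:10, 3:11, 4:6, 5:10, 6:9, 7:10.
The smallest farness is 6, for 4, so 4 has the highest closeness.

4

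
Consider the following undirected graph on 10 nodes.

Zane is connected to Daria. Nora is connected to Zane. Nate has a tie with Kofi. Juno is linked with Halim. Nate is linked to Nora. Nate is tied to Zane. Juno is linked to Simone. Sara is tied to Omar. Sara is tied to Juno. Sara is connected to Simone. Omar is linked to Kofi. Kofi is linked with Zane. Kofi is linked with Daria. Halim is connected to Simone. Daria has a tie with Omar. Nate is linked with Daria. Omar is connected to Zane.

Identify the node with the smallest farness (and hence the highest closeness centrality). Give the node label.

Omar

Farness (sum of distances to all others) for each node — Daria:18, Halim:29, Juno:22, Kofi:18, Nate:22, Nora:24, Omar:15, Sara:17, Simone:22, Zane:17.
The smallest farness is 15, for Omar, so Omar has the highest closeness.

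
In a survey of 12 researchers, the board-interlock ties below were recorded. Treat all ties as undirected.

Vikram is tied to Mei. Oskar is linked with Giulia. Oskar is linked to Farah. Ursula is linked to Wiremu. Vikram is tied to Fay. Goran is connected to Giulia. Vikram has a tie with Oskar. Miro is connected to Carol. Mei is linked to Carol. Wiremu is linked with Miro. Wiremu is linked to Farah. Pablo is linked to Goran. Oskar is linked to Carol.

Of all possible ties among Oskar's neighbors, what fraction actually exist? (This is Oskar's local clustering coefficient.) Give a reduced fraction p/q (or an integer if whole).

Oskar's neighbors: Carol, Farah, Giulia, and Vikram (k = 4).
Possible neighbor pairs: C(4,2) = 6. Edges among them: none → e = 0.
Clustering(Oskar) = 0/6 = 0.

0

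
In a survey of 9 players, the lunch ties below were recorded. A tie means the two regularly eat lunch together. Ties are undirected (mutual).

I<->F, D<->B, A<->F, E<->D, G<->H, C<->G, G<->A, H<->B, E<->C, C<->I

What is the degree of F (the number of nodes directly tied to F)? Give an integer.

2

F is directly tied to A and I. That is 2 neighbors, so the degree of F is 2.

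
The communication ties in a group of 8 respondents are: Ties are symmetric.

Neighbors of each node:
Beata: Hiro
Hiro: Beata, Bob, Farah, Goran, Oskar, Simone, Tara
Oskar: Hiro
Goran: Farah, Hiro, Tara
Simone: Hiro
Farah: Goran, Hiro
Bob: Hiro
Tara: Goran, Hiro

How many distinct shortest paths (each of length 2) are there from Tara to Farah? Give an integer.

2

The shortest distance is 2. The length-2 paths are: Tara–Hiro–Farah; Tara–Goran–Farah.
That gives 2 distinct shortest paths.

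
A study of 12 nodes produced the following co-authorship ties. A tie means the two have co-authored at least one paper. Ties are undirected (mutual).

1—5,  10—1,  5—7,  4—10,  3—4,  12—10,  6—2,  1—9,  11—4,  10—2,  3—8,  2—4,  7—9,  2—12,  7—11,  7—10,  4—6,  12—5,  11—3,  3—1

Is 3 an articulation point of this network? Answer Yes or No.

Yes

Removing 3 leaves {1, 2, 4, 5, 6, 7, 9, 10, 11, and 12} with no path to {8}, so the network splits into 2 components. 3 is a cut vertex.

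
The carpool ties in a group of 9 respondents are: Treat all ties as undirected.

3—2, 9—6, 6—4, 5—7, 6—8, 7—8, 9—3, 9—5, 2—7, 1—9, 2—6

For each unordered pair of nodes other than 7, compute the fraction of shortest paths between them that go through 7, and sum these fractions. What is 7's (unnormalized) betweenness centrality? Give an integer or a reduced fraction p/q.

Pairs whose geodesics pass through 7 — 3–8: 1/3; 5–2: 1; 5–8: 1; 2–8: 1/2.
All other pairs contribute 0.
Summing the contributions gives betweenness(7) = 17/6.

17/6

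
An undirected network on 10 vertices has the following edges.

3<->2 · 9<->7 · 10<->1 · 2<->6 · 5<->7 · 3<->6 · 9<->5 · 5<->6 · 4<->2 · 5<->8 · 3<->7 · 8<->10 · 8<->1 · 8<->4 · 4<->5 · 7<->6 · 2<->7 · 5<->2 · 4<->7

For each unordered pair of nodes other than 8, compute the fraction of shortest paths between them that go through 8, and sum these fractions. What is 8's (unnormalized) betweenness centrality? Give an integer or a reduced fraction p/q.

Pairs whose geodesics pass through 8 — 7–1: 2/2; 7–10: 2/2; 5–1: 1; 5–10: 1; 4–1: 1; 4–10: 1; 9–1: 1; 9–10: 1; 3–1: 5/5; 3–10: 5/5; 2–1: 2/2; 2–10: 2/2; 6–1: 1; 6–10: 1.
All other pairs contribute 0.
Summing the contributions gives betweenness(8) = 14.

14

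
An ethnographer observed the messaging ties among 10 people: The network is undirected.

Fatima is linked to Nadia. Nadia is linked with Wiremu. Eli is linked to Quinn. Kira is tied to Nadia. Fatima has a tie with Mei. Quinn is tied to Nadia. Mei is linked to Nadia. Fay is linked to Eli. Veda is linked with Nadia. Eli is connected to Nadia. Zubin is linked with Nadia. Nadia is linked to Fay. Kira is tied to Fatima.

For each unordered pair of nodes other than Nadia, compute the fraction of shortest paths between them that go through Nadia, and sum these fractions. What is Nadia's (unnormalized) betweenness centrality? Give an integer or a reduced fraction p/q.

Pairs whose geodesics pass through Nadia — Mei–Zubin: 1; Mei–Quinn: 1; Mei–Veda: 1; Mei–Kira: 1/2; Mei–Fay: 1; Mei–Wiremu: 1; Mei–Eli: 1; Zubin–Quinn: 1; Zubin–Veda: 1; Zubin–Kira: 1; Zubin–Fatima: 1; Zubin–Fay: 1; Zubin–Wiremu: 1; Zubin–Eli: 1 … (+18 more pairs).
All other pairs contribute 0.
Summing the contributions gives betweenness(Nadia) = 31.

31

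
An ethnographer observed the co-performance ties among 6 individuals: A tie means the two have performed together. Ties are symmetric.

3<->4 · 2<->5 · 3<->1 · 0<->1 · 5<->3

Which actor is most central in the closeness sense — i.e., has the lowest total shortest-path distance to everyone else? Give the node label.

3

Farness (sum of distances to all others) for each node — 0:13, 1:9, 2:13, 3:7, 4:11, 5:9.
The smallest farness is 7, for 3, so 3 has the highest closeness.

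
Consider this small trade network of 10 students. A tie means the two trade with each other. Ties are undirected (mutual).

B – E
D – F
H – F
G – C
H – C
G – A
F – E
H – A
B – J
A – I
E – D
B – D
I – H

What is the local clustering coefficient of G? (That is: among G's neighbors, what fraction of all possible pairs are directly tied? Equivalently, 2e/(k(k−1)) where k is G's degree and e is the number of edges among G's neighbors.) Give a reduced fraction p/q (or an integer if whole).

G's neighbors: A and C (k = 2).
Possible neighbor pairs: C(2,2) = 1. Edges among them: none → e = 0.
Clustering(G) = 0/1.

0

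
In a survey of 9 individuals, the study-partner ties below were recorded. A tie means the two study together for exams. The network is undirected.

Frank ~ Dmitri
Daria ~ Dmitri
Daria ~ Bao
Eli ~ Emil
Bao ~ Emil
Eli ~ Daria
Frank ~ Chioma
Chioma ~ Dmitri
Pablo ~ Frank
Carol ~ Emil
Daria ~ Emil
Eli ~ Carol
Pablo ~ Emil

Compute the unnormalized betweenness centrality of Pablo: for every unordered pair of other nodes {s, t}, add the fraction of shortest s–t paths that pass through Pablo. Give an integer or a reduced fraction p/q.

Pairs whose geodesics pass through Pablo — Frank–Eli: 1/2; Frank–Carol: 1; Frank–Bao: 1/2; Frank–Emil: 1; Chioma–Carol: 1/3; Chioma–Emil: 1/2.
All other pairs contribute 0.
Summing the contributions gives betweenness(Pablo) = 23/6.

23/6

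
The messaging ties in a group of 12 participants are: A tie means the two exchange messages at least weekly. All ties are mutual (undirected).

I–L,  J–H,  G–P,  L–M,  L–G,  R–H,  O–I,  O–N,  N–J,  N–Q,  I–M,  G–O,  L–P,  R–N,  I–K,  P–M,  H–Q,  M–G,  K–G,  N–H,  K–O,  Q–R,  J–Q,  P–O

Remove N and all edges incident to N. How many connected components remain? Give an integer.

2

Without N, the remaining ties split the others into: {G, I, K, L, M, O, P}; {H, J, Q, R}.
That's 2 separate components.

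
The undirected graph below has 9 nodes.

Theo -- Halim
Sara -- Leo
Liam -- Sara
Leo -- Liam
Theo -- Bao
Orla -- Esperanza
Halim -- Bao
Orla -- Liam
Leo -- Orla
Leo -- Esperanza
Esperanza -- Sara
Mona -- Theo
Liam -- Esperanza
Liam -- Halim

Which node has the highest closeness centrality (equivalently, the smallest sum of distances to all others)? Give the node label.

Farness (sum of distances to all others) for each node — Bao:18, Esperanza:16, Halim:13, Leo:16, Liam:12, Mona:24, Orla:17, Sara:17, Theo:17.
The smallest farness is 12, for Liam, so Liam has the highest closeness.

Liam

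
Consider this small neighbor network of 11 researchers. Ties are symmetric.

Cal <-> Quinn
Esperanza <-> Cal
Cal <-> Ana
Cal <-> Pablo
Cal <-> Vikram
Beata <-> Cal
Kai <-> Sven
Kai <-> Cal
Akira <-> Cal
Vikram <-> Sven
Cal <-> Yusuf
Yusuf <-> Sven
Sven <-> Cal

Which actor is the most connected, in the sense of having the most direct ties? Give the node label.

Cal

Degrees — Akira:1, Ana:1, Beata:1, Cal:10, Esperanza:1, Kai:2, Pablo:1, Quinn:1, Sven:4, Vikram:2, Yusuf:2.
The maximum is 10, attained only by Cal.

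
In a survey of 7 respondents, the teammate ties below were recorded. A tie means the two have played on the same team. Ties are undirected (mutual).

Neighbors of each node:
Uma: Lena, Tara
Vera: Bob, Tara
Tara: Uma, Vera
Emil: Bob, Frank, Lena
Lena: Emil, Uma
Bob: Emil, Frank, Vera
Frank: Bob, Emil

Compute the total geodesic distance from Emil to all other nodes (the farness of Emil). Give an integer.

Distances from Emil: Bob:1, Frank:1, Lena:1, Tara:3, Uma:2, Vera:2.
Sum = 1 + 1 + 1 + 3 + 2 + 2 = 10.

10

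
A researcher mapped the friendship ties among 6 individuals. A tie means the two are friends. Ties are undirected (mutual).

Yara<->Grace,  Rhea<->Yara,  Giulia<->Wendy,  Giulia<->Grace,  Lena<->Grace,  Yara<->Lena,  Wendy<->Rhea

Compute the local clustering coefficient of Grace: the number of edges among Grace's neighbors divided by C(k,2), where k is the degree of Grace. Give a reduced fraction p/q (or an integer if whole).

1/3

Grace's neighbors: Giulia, Lena, and Yara (k = 3).
Possible neighbor pairs: C(3,2) = 3. Edges among them: Lena–Yara → e = 1.
Clustering(Grace) = 1/3.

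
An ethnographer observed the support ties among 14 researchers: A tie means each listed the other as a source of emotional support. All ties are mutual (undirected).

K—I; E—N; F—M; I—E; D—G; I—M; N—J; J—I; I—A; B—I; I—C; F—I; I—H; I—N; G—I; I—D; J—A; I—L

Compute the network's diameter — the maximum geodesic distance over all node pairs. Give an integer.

Eccentricity of each node (its greatest distance to any other): A:2, B:2, C:2, D:2, E:2, F:2, G:2, H:2, I:1, J:2, K:2, L:2, M:2, N:2.
The maximum eccentricity is 2, realized for instance by the pair M–G via M – I – G. So the diameter is 2.

2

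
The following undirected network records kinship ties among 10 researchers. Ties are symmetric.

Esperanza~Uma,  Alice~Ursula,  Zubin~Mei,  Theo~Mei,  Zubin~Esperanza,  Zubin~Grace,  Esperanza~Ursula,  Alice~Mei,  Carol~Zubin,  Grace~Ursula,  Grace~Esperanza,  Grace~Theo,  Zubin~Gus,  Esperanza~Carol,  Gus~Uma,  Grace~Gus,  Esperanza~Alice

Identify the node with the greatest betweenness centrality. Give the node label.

Esperanza

Unnormalized betweenness of each node: Alice:11/6, Carol:0, Esperanza:101/10, Grace:37/5, Gus:11/6, Mei:38/15, Theo:1/2, Uma:8/15, Ursula:7/10, Zubin:197/30.
Esperanza has the largest value, 101/10, making it the main broker — the node through which the most shortest paths run.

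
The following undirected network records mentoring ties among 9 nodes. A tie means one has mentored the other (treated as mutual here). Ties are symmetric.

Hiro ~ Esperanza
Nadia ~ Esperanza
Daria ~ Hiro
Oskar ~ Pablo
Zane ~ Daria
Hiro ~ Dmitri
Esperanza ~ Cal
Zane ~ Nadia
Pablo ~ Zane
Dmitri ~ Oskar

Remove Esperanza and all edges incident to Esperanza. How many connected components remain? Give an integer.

Without Esperanza, the remaining ties split the others into: {Cal}; {Daria, Dmitri, Hiro, Nadia, Oskar, Pablo, Zane}.
That's 2 separate components.

2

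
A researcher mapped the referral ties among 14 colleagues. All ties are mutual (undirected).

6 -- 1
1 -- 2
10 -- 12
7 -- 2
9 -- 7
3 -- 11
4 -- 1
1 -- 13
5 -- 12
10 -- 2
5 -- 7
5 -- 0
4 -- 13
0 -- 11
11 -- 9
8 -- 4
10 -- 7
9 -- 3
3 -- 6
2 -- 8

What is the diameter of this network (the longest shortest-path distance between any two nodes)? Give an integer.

5

Eccentricity of each node (its greatest distance to any other): 0:5, 1:4, 2:3, 3:4, 4:5, 5:4, 6:4, 7:3, 8:4, 9:4, 10:3, 11:4, 12:4, 13:5.
The maximum eccentricity is 5, realized for instance by the pair 4–0 via 4 – 1 – 2 – 7 – 5 – 0. So the diameter is 5.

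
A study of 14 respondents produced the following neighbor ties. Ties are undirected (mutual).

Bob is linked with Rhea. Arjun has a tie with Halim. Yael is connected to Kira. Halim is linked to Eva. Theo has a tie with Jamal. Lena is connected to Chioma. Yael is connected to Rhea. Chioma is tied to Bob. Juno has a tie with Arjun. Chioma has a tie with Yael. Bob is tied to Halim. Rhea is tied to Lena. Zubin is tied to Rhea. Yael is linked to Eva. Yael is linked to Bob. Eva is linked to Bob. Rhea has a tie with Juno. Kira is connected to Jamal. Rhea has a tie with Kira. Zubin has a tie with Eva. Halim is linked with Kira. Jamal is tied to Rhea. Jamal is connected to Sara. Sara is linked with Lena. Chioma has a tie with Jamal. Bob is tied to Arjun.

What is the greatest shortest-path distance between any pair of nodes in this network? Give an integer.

Eccentricity of each node (its greatest distance to any other): Arjun:4, Bob:3, Chioma:3, Eva:4, Halim:3, Jamal:3, Juno:3, Kira:2, Lena:3, Rhea:2, Sara:4, Theo:4, Yael:3, Zubin:3.
The maximum eccentricity is 4, realized for instance by the pair Arjun–Sara via Arjun – Halim – Kira – Jamal – Sara. So the diameter is 4.

4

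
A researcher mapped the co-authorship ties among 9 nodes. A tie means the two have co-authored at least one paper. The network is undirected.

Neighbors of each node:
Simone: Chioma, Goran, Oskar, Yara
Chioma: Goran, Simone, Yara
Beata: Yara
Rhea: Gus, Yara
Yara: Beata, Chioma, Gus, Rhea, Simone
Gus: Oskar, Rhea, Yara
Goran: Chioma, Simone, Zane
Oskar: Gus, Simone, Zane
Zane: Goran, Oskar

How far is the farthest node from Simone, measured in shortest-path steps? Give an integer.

Distances from Simone: Beata:2, Chioma:1, Goran:1, Gus:2, Oskar:1, Rhea:2, Yara:1, Zane:2.
The largest is 2 (to Zane, Gus, Rhea, and Beata), so the eccentricity of Simone is 2.

2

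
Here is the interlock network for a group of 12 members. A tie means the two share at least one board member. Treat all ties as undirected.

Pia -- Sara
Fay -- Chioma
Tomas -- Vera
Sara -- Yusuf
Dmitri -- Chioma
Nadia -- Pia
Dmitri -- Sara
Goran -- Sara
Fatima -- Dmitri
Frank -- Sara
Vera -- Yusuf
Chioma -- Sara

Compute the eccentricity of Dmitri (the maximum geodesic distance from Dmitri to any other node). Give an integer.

Distances from Dmitri: Chioma:1, Fatima:1, Fay:2, Frank:2, Goran:2, Nadia:3, Pia:2, Sara:1, Tomas:4, Vera:3, Yusuf:2.
The largest is 4 (to Tomas), so the eccentricity of Dmitri is 4.

4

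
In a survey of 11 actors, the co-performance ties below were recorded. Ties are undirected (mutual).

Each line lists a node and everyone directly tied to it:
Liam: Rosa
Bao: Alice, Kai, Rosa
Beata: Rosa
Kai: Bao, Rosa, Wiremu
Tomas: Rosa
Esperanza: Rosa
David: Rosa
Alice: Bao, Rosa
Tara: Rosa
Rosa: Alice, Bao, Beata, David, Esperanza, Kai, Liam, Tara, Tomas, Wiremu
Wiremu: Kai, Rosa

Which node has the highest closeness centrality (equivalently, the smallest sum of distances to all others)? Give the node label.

Farness (sum of distances to all others) for each node — Alice:18, Bao:17, Beata:19, David:19, Esperanza:19, Kai:17, Liam:19, Rosa:10, Tara:19, Tomas:19, Wiremu:18.
The smallest farness is 10, for Rosa, so Rosa has the highest closeness.

Rosa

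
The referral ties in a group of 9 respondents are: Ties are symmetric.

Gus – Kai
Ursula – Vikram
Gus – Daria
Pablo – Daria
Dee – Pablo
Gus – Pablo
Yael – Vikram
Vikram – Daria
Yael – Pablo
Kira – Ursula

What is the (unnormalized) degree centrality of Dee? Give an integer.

1

Dee is directly tied to Pablo. That is 1 neighbor, so the degree of Dee is 1.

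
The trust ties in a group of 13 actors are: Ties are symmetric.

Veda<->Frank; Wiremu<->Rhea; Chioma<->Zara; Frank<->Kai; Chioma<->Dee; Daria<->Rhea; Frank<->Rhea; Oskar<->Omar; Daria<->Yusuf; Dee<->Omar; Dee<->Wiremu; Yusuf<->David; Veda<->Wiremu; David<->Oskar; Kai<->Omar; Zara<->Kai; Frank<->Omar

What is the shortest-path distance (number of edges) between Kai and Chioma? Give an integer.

2

One shortest route is Kai – Zara – Chioma, which uses 2 edges, and Kai and Chioma are not directly tied, so nothing shorter exists. So d(Kai,Chioma) = 2.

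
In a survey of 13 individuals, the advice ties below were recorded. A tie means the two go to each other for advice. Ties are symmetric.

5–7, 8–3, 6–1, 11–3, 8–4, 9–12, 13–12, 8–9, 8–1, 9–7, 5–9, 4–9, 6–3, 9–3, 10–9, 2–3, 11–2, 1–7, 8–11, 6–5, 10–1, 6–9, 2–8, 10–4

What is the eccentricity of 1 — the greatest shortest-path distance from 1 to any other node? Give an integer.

Distances from 1: 2:2, 3:2, 4:2, 5:2, 6:1, 7:1, 8:1, 9:2, 10:1, 11:2, 12:3, 13:4.
The largest is 4 (to 13), so the eccentricity of 1 is 4.

4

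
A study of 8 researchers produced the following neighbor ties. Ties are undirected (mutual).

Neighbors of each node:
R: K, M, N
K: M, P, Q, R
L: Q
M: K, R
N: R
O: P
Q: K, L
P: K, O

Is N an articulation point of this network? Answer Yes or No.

No

Even without N, every remaining node can still reach every other (the residual graph is connected), so N is not a cut vertex.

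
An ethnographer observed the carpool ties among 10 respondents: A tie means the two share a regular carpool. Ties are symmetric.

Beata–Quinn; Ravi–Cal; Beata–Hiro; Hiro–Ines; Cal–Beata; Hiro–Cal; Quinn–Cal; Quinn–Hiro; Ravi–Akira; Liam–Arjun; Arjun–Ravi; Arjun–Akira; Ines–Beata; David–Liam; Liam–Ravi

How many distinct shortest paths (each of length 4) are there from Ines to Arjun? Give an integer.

2

The shortest distance is 4. The length-4 paths are: Ines–Hiro–Cal–Ravi–Arjun; Ines–Beata–Cal–Ravi–Arjun.
That gives 2 distinct shortest paths.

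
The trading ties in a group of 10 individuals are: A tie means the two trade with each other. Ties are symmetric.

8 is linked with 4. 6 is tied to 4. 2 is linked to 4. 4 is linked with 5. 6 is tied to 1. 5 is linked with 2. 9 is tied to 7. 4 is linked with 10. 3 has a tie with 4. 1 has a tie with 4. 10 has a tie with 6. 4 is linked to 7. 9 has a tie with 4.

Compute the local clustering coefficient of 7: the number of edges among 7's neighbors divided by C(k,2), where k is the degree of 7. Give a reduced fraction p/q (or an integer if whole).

7's neighbors: 4 and 9 (k = 2).
Possible neighbor pairs: C(2,2) = 1. Edges among them: 4–9 → e = 1.
Clustering(7) = 1/1.

1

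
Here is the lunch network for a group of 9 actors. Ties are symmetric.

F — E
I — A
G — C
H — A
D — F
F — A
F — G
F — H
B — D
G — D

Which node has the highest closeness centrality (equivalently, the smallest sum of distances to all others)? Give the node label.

F

Farness (sum of distances to all others) for each node — A:15, B:21, C:21, D:14, E:18, F:11, G:14, H:16, I:22.
The smallest farness is 11, for F, so F has the highest closeness.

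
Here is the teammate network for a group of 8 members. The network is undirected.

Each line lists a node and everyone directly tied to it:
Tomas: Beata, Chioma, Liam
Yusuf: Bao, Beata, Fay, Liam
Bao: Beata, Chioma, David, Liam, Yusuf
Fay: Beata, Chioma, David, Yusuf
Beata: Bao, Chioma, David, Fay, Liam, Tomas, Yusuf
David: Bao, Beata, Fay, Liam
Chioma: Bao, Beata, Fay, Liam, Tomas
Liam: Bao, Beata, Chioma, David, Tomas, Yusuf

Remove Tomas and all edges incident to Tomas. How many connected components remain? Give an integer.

Tomas's neighbors (Beata, Chioma, and Liam) remain reachable from one another through other ties, so the rest of the network stays in one piece.

1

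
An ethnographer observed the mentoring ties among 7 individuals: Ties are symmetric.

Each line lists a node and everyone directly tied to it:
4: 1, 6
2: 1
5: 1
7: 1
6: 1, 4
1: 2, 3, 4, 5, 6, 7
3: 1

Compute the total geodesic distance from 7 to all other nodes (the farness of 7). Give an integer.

Distances from 7: 1:1, 2:2, 3:2, 4:2, 5:2, 6:2.
Sum = 1 + 2 + 2 + 2 + 2 + 2 = 11.

11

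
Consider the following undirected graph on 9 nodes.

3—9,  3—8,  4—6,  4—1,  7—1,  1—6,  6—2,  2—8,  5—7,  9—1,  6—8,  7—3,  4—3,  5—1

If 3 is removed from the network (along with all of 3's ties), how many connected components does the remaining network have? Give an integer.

3's neighbors (4, 7, 8, and 9) remain reachable from one another through other ties, so the rest of the network stays in one piece.

1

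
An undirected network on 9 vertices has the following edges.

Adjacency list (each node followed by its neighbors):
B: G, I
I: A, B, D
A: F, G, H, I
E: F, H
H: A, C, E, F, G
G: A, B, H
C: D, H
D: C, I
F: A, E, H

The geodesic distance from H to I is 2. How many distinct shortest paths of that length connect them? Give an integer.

1

The shortest distance is 2, and the only length-2 path is H–A–I. So there is exactly 1 shortest path.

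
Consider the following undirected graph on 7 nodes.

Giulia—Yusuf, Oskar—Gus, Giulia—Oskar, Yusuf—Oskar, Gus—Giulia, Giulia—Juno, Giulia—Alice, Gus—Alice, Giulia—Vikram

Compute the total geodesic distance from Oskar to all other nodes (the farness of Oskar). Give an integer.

9

Distances from Oskar: Alice:2, Giulia:1, Gus:1, Juno:2, Vikram:2, Yusuf:1.
Sum = 2 + 1 + 1 + 2 + 2 + 1 = 9.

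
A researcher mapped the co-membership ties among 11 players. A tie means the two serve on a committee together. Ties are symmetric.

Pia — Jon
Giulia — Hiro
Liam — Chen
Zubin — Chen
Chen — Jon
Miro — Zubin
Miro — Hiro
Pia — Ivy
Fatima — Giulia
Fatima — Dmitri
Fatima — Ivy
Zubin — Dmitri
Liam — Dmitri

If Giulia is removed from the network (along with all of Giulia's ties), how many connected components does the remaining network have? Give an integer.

1

Giulia's neighbors (Fatima and Hiro) remain reachable from one another through other ties, so the rest of the network stays in one piece.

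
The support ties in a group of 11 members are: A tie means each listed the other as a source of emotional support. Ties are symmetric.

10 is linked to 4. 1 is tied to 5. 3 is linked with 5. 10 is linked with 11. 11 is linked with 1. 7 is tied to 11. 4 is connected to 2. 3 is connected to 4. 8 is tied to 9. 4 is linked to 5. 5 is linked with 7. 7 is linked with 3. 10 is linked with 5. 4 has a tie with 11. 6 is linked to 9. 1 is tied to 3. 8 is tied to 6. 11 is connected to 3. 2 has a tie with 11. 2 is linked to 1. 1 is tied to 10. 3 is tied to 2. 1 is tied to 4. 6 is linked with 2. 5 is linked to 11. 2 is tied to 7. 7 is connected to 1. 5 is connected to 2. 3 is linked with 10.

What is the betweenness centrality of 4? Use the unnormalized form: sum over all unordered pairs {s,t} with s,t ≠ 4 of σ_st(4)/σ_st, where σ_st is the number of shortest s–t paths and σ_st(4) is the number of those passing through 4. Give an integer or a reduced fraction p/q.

Pairs whose geodesics pass through 4 — 10–2: 1/5; 10–6: 1/5; 10–9: 1/5; 10–8: 1/5.
All other pairs contribute 0.
Summing the contributions gives betweenness(4) = 4/5.

4/5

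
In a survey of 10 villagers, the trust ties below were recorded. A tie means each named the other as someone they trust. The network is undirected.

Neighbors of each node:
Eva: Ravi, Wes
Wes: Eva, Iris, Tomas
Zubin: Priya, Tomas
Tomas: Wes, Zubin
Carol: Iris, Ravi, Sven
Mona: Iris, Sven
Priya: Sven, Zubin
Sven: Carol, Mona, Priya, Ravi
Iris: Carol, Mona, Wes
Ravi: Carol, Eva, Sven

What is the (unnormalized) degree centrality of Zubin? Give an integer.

2

Zubin is directly tied to Priya and Tomas. That is 2 neighbors, so the degree of Zubin is 2.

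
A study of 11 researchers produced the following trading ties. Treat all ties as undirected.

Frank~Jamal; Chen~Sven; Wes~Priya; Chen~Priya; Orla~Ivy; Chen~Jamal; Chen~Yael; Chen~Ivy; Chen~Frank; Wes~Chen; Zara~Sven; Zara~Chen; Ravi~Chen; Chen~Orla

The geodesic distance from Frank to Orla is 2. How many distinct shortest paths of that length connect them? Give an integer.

1

The shortest distance is 2, and the only length-2 path is Frank–Chen–Orla. So there is exactly 1 shortest path.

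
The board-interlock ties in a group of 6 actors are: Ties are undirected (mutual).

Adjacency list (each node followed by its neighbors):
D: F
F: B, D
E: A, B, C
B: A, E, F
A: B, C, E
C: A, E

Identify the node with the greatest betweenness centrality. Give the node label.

Unnormalized betweenness of each node: A:3/2, B:6, C:0, D:0, E:3/2, F:4.
B has the largest value, 6, making it the main broker — the node through which the most shortest paths run.

B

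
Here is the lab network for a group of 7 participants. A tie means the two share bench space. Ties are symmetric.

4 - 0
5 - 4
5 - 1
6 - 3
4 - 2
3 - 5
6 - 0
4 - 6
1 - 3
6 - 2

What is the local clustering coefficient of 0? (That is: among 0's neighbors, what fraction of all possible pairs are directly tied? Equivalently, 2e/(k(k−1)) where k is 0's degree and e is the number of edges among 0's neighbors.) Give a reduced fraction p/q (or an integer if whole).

0's neighbors: 4 and 6 (k = 2).
Possible neighbor pairs: C(2,2) = 1. Edges among them: 4–6 → e = 1.
Clustering(0) = 1/1.

1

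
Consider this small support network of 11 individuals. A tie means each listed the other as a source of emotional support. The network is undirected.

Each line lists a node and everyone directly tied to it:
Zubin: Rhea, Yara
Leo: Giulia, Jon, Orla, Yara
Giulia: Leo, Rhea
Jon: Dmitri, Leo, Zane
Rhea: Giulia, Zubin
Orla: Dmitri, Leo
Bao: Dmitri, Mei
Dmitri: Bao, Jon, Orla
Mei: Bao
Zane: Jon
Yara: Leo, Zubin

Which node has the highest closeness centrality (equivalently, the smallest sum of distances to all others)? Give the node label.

Leo

Farness (sum of distances to all others) for each node — Bao:30, Dmitri:23, Giulia:25, Jon:20, Leo:19, Mei:39, Orla:22, Rhea:31, Yara:25, Zane:29, Zubin:31.
The smallest farness is 19, for Leo, so Leo has the highest closeness.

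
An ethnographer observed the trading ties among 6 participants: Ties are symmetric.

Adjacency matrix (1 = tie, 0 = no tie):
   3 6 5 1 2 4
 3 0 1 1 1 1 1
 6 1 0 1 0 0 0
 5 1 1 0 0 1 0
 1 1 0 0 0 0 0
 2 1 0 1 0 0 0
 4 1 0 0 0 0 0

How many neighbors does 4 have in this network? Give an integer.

1

4 is directly tied to 3. That is 1 neighbor, so the degree of 4 is 1.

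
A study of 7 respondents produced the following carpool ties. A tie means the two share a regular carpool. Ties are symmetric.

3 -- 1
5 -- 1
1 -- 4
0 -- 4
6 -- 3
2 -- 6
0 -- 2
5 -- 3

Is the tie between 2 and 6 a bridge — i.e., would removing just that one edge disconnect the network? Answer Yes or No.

Even without that edge, 2 still reaches 6 via 2 – 0 – 4 – 1 – 3 – 6, so the network stays connected. Not a bridge.

No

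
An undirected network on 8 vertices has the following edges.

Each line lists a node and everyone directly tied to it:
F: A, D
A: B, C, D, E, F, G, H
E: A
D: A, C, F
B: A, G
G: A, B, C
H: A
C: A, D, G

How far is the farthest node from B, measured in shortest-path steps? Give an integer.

2

Distances from B: A:1, C:2, D:2, E:2, F:2, G:1, H:2.
The largest is 2 (to C, H, F, E, and D), so the eccentricity of B is 2.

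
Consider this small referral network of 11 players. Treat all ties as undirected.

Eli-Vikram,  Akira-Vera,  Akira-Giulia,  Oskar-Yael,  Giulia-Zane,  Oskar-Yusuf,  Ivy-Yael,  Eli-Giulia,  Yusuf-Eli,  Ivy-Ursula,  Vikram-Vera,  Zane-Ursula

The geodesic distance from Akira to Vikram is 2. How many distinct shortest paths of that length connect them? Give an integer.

1

The shortest distance is 2, and the only length-2 path is Akira–Vera–Vikram. So there is exactly 1 shortest path.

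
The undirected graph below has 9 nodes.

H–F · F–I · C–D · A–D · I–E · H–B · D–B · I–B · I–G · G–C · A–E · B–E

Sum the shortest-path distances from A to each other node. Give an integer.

Distances from A: B:2, C:2, D:1, E:1, F:3, G:3, H:3, I:2.
Sum = 2 + 2 + 1 + 1 + 3 + 3 + 3 + 2 = 17.

17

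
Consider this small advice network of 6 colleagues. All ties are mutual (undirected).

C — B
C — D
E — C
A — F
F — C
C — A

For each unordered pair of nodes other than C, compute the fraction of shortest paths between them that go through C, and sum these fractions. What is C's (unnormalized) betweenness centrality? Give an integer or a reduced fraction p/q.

9

Pairs whose geodesics pass through C — A–D: 1; A–E: 1; A–B: 1; D–E: 1; D–B: 1; D–F: 1; E–B: 1; E–F: 1; B–F: 1.
All other pairs contribute 0.
Summing the contributions gives betweenness(C) = 9.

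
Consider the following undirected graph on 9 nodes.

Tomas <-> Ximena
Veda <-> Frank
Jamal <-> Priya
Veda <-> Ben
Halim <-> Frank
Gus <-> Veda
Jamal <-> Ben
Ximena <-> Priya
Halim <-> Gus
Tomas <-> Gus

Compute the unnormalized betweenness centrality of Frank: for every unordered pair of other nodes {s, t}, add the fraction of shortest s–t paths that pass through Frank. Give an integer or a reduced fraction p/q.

Pairs whose geodesics pass through Frank — Halim–Veda: 1/2; Halim–Ben: 1/2; Halim–Jamal: 1/2.
All other pairs contribute 0.
Summing the contributions gives betweenness(Frank) = 3/2.

3/2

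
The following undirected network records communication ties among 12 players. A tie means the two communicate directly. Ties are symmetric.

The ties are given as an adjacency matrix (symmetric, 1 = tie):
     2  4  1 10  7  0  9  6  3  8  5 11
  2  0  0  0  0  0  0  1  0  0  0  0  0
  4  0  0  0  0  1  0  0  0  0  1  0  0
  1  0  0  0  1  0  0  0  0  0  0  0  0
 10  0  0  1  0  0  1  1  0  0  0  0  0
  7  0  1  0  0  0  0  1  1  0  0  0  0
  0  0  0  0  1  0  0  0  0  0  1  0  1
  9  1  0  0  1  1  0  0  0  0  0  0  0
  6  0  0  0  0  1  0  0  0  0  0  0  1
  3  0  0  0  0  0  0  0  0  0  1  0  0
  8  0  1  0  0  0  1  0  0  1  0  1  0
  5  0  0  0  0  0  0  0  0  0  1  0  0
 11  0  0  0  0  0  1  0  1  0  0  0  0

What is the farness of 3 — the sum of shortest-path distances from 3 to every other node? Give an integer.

33

Distances from 3: 0:2, 1:4, 2:5, 4:2, 5:2, 6:4, 7:3, 8:1, 9:4, 10:3, 11:3.
Sum = 2 + 4 + 5 + 2 + 2 + 4 + 3 + 1 + 4 + 3 + 3 = 33.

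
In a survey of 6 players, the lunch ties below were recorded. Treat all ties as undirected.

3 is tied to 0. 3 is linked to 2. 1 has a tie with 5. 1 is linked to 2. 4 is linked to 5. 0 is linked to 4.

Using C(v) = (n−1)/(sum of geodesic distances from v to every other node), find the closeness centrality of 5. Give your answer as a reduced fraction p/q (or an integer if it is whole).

5/9

Distances from 5: 0:2, 1:1, 2:2, 3:3, 4:1. Sum = 9.
n = 6, so closeness = 5/9.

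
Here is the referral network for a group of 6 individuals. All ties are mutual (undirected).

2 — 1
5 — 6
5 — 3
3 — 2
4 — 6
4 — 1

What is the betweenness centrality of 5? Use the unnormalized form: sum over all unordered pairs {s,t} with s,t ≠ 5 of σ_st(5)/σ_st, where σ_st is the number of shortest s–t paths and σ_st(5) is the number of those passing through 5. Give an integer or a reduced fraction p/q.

Pairs whose geodesics pass through 5 — 6–2: 1/2; 6–3: 1; 4–3: 1/2.
All other pairs contribute 0.
Summing the contributions gives betweenness(5) = 2.

2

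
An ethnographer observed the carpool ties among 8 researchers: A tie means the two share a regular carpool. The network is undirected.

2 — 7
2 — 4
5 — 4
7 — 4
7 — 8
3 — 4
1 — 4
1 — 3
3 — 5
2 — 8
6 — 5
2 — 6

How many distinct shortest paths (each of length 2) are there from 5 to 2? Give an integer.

2

The shortest distance is 2. The length-2 paths are: 5–4–2; 5–6–2.
That gives 2 distinct shortest paths.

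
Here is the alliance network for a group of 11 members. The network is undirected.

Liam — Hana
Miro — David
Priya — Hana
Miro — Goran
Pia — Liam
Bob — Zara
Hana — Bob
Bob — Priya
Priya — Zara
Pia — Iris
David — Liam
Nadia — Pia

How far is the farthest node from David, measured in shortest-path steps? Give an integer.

4

Distances from David: Bob:3, Goran:2, Hana:2, Iris:3, Liam:1, Miro:1, Nadia:3, Pia:2, Priya:3, Zara:4.
The largest is 4 (to Zara), so the eccentricity of David is 4.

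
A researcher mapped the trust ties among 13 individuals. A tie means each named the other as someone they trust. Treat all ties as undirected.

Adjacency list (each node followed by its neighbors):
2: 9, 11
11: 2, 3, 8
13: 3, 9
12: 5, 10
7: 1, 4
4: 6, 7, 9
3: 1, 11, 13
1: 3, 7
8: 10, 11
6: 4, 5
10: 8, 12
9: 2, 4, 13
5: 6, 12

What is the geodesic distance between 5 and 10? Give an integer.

2

One shortest route is 5 – 12 – 10, which uses 2 edges, and 5 and 10 are not directly tied, so nothing shorter exists. So d(5,10) = 2.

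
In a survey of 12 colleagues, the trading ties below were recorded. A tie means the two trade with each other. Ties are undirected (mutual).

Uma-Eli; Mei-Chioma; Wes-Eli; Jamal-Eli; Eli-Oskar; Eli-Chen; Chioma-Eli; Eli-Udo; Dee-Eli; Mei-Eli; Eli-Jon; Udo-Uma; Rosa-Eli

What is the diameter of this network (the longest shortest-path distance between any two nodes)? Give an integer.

2

Eccentricity of each node (its greatest distance to any other): Chen:2, Chioma:2, Dee:2, Eli:1, Jamal:2, Jon:2, Mei:2, Oskar:2, Rosa:2, Udo:2, Uma:2, Wes:2.
The maximum eccentricity is 2, realized for instance by the pair Jamal–Jon via Jamal – Eli – Jon. So the diameter is 2.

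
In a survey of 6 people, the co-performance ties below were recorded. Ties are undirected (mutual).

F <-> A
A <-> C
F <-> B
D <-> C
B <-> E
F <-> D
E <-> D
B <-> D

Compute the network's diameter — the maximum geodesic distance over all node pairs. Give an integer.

Eccentricity of each node (its greatest distance to any other): A:3, B:2, C:2, D:2, E:3, F:2.
The maximum eccentricity is 3, realized for instance by the pair E–A via E – B – F – A. So the diameter is 3.

3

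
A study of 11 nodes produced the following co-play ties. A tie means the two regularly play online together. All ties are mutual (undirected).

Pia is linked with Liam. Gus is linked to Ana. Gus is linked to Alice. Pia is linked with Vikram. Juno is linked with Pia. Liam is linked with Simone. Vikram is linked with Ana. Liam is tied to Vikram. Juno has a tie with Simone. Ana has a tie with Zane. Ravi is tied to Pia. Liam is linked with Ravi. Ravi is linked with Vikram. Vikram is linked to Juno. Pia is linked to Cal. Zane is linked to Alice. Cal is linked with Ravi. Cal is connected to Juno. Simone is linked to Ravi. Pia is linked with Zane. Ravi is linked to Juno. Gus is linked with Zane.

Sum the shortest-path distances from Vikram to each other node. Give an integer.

16

Distances from Vikram: Alice:3, Ana:1, Cal:2, Gus:2, Juno:1, Liam:1, Pia:1, Ravi:1, Simone:2, Zane:2.
Sum = 3 + 1 + 2 + 2 + 1 + 1 + 1 + 1 + 2 + 2 = 16.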